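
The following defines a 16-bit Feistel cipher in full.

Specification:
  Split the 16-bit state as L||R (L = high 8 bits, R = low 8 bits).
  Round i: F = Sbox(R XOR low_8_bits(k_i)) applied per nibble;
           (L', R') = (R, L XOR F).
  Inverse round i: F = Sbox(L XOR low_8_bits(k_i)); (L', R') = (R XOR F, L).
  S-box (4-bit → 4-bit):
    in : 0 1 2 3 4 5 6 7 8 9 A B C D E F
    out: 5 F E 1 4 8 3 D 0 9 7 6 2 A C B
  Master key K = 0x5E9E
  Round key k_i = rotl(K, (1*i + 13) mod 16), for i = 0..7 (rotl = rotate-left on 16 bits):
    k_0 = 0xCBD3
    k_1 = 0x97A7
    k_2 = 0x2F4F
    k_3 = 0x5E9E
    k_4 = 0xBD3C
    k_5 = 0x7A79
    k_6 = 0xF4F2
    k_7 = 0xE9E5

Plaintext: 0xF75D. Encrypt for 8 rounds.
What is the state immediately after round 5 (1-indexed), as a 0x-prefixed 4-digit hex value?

s_0 = plaintext = 0xF75D
s_1 = Round(s_0, k_0) = 0x5DFB
s_2 = Round(s_1, k_1) = 0xFBDF
s_3 = Round(s_2, k_2) = 0xDF6E
s_4 = Round(s_3, k_3) = 0x6E6A
s_5 = Round(s_4, k_4) = 0x6AED
s_6 = Round(s_5, k_5) = 0xEDFE
s_7 = Round(s_6, k_6) = 0xFEBF
s_8 = Round(s_7, k_7) = 0xBF79

0x6AED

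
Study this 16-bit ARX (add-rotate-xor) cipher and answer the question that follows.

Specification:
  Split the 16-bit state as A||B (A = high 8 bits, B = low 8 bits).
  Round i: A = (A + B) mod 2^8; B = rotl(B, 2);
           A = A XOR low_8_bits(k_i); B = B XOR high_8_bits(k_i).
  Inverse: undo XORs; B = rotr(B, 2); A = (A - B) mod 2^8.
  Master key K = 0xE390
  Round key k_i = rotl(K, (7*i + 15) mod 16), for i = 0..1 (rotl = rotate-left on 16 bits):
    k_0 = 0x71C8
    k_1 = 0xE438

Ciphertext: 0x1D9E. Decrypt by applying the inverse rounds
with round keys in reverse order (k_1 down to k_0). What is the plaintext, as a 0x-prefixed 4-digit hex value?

s_0 = ciphertext = 0x1D9E
s_1 = InvRound(s_0, k_1) = 0x879E
s_2 = InvRound(s_1, k_0) = 0x54FB

0x54FB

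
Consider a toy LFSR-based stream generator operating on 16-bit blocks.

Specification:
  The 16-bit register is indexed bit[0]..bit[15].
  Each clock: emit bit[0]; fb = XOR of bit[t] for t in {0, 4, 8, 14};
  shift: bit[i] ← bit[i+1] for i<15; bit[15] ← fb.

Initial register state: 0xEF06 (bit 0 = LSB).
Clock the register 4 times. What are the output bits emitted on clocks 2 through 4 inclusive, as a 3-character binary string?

reg_0 = 0xEF06
clock 1: out=0, reg = 0x7783
clock 2: out=1, reg = 0xBBC1
clock 3: out=1, reg = 0x5DE0
clock 4: out=0, reg = 0x2EF0

110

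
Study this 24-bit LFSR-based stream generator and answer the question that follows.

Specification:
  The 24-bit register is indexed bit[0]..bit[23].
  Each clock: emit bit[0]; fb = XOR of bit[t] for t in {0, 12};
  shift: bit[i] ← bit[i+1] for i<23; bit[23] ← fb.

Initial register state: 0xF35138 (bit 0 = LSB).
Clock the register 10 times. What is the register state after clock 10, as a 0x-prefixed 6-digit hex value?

0x837CD4

reg_0 = 0xF35138
clock 1: out=0, reg = 0xF9A89C
clock 2: out=0, reg = 0x7CD44E
clock 3: out=0, reg = 0xBE6A27
clock 4: out=1, reg = 0xDF3513
clock 5: out=1, reg = 0x6F9A89
clock 6: out=1, reg = 0x37CD44
clock 7: out=0, reg = 0x1BE6A2
clock 8: out=0, reg = 0x0DF351
clock 9: out=1, reg = 0x06F9A8
clock 10: out=0, reg = 0x837CD4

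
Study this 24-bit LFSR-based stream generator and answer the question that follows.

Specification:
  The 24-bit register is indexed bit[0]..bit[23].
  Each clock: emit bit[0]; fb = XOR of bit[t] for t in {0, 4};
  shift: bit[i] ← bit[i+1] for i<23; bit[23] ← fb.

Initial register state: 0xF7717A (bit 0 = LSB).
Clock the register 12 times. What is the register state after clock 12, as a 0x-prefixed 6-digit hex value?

reg_0 = 0xF7717A
clock 1: out=0, reg = 0xFBB8BD
clock 2: out=1, reg = 0x7DDC5E
clock 3: out=0, reg = 0xBEEE2F
clock 4: out=1, reg = 0xDF7717
clock 5: out=1, reg = 0x6FBB8B
clock 6: out=1, reg = 0xB7DDC5
clock 7: out=1, reg = 0xDBEEE2
clock 8: out=0, reg = 0x6DF771
clock 9: out=1, reg = 0x36FBB8
clock 10: out=0, reg = 0x9B7DDC
clock 11: out=0, reg = 0xCDBEEE
clock 12: out=0, reg = 0x66DF77

0x66DF77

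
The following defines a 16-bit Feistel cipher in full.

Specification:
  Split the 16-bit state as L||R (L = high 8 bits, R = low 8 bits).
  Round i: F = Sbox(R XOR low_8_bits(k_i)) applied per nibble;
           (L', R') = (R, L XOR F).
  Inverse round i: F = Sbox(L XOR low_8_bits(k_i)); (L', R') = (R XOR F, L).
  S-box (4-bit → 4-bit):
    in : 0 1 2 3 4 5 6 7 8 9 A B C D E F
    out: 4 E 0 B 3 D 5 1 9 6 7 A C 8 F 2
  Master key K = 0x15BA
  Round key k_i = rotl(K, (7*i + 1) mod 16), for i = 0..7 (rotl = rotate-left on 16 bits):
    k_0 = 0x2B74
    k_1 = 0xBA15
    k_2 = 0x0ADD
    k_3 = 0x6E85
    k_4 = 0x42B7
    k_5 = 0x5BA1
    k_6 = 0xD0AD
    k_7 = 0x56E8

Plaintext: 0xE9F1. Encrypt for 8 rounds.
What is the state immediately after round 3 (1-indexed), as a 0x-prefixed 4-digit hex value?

0xAF64

s_0 = plaintext = 0xE9F1
s_1 = Round(s_0, k_0) = 0xF174
s_2 = Round(s_1, k_1) = 0x74AF
s_3 = Round(s_2, k_2) = 0xAF64
s_4 = Round(s_3, k_3) = 0x6451
s_5 = Round(s_4, k_4) = 0x5191
s_6 = Round(s_5, k_5) = 0x91E5
s_7 = Round(s_6, k_6) = 0xE5A8
s_8 = Round(s_7, k_7) = 0xA8D1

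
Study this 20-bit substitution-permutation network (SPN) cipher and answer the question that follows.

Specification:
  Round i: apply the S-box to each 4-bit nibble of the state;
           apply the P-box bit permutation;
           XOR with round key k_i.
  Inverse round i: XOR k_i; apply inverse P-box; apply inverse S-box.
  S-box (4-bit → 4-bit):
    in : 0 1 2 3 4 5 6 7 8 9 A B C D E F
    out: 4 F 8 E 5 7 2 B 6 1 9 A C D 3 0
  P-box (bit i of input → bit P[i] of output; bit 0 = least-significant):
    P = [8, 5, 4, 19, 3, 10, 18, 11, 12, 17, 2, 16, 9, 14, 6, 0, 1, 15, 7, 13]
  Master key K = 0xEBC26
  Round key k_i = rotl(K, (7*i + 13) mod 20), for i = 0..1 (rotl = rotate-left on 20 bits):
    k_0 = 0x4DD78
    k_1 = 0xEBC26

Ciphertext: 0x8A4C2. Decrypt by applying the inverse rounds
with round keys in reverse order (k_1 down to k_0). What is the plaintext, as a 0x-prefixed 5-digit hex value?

s_0 = ciphertext = 0x8A4C2
s_1 = InvRound(s_0, k_1) = 0x005C6
s_2 = InvRound(s_1, k_0) = 0x564D8

0x564D8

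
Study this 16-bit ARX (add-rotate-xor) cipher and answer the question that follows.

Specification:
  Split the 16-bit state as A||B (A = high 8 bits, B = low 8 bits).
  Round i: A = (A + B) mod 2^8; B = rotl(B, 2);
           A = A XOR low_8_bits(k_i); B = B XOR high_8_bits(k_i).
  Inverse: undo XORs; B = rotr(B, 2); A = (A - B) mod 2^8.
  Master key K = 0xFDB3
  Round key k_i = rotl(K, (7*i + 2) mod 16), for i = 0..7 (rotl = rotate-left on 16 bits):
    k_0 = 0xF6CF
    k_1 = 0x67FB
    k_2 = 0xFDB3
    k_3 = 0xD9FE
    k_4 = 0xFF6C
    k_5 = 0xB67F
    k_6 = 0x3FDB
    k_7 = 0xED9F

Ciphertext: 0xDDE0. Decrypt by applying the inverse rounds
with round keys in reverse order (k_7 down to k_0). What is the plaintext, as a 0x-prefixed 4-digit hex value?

s_0 = ciphertext = 0xDDE0
s_1 = InvRound(s_0, k_7) = 0xFF43
s_2 = InvRound(s_1, k_6) = 0x051F
s_3 = InvRound(s_2, k_5) = 0x106A
s_4 = InvRound(s_3, k_4) = 0x1765
s_5 = InvRound(s_4, k_3) = 0xBA2F
s_6 = InvRound(s_5, k_2) = 0x55B4
s_7 = InvRound(s_6, k_1) = 0xBAF4
s_8 = InvRound(s_7, k_0) = 0xF580

0xF580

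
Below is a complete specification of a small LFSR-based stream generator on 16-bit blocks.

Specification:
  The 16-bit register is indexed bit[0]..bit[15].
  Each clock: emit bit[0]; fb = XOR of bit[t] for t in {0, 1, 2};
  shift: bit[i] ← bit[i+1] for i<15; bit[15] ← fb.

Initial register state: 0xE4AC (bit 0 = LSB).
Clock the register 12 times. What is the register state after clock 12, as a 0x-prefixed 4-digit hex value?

0xFD1E

reg_0 = 0xE4AC
clock 1: out=0, reg = 0xF256
clock 2: out=0, reg = 0x792B
clock 3: out=1, reg = 0x3C95
clock 4: out=1, reg = 0x1E4A
clock 5: out=0, reg = 0x8F25
clock 6: out=1, reg = 0x4792
clock 7: out=0, reg = 0xA3C9
clock 8: out=1, reg = 0xD1E4
clock 9: out=0, reg = 0xE8F2
clock 10: out=0, reg = 0xF479
clock 11: out=1, reg = 0xFA3C
clock 12: out=0, reg = 0xFD1E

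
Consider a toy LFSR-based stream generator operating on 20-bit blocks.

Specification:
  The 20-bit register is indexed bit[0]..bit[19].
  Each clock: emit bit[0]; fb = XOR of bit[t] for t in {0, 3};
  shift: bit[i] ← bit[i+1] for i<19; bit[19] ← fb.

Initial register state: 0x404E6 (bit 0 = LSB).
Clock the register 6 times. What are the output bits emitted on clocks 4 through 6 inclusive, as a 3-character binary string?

001

reg_0 = 0x404E6
clock 1: out=0, reg = 0x20273
clock 2: out=1, reg = 0x90139
clock 3: out=1, reg = 0x4809C
clock 4: out=0, reg = 0xA404E
clock 5: out=0, reg = 0xD2027
clock 6: out=1, reg = 0xE9013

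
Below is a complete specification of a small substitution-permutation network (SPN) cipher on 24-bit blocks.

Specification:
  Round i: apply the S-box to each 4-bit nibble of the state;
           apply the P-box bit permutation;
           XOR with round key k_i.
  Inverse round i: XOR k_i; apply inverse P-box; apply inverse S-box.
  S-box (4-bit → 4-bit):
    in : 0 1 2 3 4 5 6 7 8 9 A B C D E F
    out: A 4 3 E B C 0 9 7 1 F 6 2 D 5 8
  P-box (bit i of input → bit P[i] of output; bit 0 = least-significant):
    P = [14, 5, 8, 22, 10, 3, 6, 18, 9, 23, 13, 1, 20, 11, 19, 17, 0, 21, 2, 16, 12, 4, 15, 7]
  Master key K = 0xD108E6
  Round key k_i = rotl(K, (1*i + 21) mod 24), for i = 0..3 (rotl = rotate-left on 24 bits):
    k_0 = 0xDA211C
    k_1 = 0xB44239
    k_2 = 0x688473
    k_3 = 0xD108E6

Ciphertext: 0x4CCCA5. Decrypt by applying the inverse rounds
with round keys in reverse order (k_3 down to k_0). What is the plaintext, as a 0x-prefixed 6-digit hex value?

s_0 = ciphertext = 0x4CCCA5
s_1 = InvRound(s_0, k_3) = 0x17E0D9
s_2 = InvRound(s_1, k_2) = 0xF0D544
s_3 = InvRound(s_2, k_1) = 0x8E69A3
s_4 = InvRound(s_3, k_0) = 0x0E2F04

0x0E2F04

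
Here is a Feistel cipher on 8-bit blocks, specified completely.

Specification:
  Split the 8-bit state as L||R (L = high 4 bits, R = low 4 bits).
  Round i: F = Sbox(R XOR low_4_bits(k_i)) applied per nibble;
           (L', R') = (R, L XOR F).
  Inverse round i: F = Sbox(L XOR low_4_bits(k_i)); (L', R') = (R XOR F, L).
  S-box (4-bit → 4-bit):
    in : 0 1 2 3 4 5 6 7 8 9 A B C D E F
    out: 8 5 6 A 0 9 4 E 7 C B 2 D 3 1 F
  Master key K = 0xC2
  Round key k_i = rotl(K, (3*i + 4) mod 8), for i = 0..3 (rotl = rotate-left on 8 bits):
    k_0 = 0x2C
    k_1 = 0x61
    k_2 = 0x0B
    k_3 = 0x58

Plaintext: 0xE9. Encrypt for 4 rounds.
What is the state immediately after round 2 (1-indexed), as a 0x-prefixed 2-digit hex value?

0x7D

s_0 = plaintext = 0xE9
s_1 = Round(s_0, k_0) = 0x97
s_2 = Round(s_1, k_1) = 0x7D
s_3 = Round(s_2, k_2) = 0xD3
s_4 = Round(s_3, k_3) = 0x3F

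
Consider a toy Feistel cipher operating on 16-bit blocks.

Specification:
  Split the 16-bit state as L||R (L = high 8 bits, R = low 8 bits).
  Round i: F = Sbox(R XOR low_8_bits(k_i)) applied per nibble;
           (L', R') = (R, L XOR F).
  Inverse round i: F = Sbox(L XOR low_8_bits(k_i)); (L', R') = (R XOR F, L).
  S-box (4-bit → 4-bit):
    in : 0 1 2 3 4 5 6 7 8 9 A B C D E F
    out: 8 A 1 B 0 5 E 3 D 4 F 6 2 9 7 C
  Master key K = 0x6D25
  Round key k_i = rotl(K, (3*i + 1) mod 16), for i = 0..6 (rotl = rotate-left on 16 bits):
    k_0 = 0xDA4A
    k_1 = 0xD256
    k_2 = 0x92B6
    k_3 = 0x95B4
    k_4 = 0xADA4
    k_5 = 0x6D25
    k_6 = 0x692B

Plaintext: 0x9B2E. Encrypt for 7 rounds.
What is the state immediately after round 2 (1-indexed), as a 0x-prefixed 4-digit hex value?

0x7B37

s_0 = plaintext = 0x9B2E
s_1 = Round(s_0, k_0) = 0x2E7B
s_2 = Round(s_1, k_1) = 0x7B37
s_3 = Round(s_2, k_2) = 0x37A1
s_4 = Round(s_3, k_3) = 0xA192
s_5 = Round(s_4, k_4) = 0x921F
s_6 = Round(s_5, k_5) = 0x1F2D
s_7 = Round(s_6, k_6) = 0x2D91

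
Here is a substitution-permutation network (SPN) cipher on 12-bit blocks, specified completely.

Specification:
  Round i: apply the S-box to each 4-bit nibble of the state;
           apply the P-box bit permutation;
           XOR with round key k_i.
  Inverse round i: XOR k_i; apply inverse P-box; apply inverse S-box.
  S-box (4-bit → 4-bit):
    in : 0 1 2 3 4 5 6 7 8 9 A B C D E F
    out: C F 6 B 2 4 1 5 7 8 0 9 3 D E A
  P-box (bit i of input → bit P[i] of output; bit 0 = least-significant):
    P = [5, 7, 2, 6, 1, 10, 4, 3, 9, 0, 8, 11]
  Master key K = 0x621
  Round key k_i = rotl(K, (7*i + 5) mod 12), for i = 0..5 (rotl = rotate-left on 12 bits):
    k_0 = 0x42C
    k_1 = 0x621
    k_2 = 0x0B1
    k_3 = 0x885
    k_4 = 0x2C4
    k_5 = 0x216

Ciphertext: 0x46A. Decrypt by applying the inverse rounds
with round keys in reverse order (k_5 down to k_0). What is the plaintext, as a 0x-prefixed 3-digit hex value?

0x219

s_0 = ciphertext = 0x46A
s_1 = InvRound(s_0, k_5) = 0x6ED
s_2 = InvRound(s_1, k_4) = 0x4F6
s_3 = InvRound(s_2, k_3) = 0xF8B
s_4 = InvRound(s_3, k_2) = 0xD16
s_5 = InvRound(s_4, k_1) = 0x177
s_6 = InvRound(s_5, k_0) = 0x219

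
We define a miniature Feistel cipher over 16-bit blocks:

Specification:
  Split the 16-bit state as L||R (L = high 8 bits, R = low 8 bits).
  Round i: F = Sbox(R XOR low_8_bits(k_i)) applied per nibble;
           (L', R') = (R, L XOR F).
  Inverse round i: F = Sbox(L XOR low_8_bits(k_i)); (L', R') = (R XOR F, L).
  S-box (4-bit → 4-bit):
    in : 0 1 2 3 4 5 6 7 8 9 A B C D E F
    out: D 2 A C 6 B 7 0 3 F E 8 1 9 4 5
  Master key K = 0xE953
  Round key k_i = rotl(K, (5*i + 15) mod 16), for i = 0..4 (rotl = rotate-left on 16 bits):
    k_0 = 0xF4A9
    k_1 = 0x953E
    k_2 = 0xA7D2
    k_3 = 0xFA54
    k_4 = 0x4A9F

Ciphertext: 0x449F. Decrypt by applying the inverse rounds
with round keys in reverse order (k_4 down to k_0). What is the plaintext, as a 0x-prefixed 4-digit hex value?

0x4B08

s_0 = ciphertext = 0x449F
s_1 = InvRound(s_0, k_4) = 0x0744
s_2 = InvRound(s_1, k_3) = 0xF807
s_3 = InvRound(s_2, k_2) = 0xA9F8
s_4 = InvRound(s_3, k_1) = 0x08A9
s_5 = InvRound(s_4, k_0) = 0x4B08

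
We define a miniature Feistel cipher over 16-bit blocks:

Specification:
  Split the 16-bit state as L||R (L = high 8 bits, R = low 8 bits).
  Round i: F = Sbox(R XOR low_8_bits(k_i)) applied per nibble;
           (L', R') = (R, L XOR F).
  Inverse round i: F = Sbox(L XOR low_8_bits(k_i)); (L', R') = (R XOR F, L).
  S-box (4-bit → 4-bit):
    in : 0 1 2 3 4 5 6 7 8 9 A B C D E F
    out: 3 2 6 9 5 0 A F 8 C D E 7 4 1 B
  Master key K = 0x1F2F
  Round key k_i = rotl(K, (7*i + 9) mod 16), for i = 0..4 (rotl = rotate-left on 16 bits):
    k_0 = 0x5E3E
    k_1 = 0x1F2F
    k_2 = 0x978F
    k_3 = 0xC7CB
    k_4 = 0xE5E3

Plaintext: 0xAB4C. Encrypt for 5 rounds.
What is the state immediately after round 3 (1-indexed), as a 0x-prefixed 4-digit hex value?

s_0 = plaintext = 0xAB4C
s_1 = Round(s_0, k_0) = 0x4C5D
s_2 = Round(s_1, k_1) = 0x5DBA
s_3 = Round(s_2, k_2) = 0xBACD
s_4 = Round(s_3, k_3) = 0xCD80
s_5 = Round(s_4, k_4) = 0x8064

0xBACD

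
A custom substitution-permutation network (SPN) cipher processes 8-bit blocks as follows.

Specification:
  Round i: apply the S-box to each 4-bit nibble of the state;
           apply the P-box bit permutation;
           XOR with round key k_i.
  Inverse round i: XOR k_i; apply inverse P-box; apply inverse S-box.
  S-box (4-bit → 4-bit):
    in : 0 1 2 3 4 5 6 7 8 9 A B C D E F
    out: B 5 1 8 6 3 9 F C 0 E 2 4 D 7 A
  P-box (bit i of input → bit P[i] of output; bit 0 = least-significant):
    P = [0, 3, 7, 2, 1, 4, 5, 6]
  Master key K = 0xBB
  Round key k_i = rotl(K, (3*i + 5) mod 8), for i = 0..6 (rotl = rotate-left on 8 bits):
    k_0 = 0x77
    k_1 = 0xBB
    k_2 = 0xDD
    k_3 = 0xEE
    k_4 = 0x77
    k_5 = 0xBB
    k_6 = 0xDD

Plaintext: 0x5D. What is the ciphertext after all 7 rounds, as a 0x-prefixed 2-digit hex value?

0x42

s_0 = plaintext = 0x5D
s_1 = Round(s_0, k_0) = 0xE0
s_2 = Round(s_1, k_1) = 0x84
s_3 = Round(s_2, k_2) = 0x35
s_4 = Round(s_3, k_3) = 0xA7
s_5 = Round(s_4, k_4) = 0x8A
s_6 = Round(s_5, k_5) = 0x57
s_7 = Round(s_6, k_6) = 0x42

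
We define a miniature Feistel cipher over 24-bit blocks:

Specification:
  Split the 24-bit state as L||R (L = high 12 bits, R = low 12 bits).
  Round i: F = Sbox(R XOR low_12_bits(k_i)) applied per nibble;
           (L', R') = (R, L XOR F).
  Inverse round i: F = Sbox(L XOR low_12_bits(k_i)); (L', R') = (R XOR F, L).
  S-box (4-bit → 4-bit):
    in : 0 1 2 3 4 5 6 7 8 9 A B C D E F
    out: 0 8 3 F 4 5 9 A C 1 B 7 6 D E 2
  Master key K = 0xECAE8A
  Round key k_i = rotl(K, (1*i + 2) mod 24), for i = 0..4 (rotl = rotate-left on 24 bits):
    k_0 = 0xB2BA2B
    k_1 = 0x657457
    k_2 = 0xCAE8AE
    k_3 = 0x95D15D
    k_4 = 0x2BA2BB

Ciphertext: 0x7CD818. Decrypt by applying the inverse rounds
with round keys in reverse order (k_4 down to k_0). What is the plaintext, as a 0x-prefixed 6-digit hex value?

0x686D14

s_0 = ciphertext = 0x7CD818
s_1 = InvRound(s_0, k_4) = 0xDB17CD
s_2 = InvRound(s_1, k_3) = 0x12BDB1
s_3 = InvRound(s_2, k_2) = 0xC7412B
s_4 = InvRound(s_3, k_1) = 0xD14C74
s_5 = InvRound(s_4, k_0) = 0x686D14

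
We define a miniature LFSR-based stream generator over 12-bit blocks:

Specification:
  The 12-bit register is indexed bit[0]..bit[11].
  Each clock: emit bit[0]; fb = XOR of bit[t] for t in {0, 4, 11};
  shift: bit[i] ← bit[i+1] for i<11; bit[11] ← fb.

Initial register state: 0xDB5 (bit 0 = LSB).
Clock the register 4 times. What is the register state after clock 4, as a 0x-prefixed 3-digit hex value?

reg_0 = 0xDB5
clock 1: out=1, reg = 0xEDA
clock 2: out=0, reg = 0x76D
clock 3: out=1, reg = 0xBB6
clock 4: out=0, reg = 0x5DB

0x5DB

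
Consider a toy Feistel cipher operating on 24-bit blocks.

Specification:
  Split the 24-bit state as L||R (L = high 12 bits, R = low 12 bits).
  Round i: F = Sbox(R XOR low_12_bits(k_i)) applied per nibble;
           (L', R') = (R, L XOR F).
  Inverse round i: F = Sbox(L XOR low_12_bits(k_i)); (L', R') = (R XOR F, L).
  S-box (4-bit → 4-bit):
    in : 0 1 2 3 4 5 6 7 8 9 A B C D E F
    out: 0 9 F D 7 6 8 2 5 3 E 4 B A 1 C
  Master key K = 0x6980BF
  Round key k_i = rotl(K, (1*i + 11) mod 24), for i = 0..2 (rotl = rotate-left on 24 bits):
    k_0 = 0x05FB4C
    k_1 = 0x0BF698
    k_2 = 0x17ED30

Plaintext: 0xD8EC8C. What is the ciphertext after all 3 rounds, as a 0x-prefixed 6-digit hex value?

s_0 = plaintext = 0xD8EC8C
s_1 = Round(s_0, k_0) = 0xC8CF3E
s_2 = Round(s_1, k_1) = 0xF3EF64
s_3 = Round(s_2, k_2) = 0xF64059

0xF64059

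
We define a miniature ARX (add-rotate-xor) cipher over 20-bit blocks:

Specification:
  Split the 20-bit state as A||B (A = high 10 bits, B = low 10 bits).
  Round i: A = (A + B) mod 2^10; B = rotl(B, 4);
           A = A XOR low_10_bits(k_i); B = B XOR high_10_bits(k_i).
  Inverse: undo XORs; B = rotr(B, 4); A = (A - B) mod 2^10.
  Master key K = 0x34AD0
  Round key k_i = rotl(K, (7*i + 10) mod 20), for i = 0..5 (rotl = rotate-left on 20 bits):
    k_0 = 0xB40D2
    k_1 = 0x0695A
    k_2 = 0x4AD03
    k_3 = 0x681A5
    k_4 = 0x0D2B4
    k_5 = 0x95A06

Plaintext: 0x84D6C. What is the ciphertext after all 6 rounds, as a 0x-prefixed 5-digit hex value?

0xFCF47

s_0 = plaintext = 0x84D6C
s_1 = Round(s_0, k_0) = 0xEB415
s_2 = Round(s_1, k_1) = 0xA614A
s_3 = Round(s_2, k_2) = 0xB858E
s_4 = Round(s_3, k_3) = 0x72946
s_5 = Round(s_4, k_4) = 0x69051
s_6 = Round(s_5, k_5) = 0xFCF47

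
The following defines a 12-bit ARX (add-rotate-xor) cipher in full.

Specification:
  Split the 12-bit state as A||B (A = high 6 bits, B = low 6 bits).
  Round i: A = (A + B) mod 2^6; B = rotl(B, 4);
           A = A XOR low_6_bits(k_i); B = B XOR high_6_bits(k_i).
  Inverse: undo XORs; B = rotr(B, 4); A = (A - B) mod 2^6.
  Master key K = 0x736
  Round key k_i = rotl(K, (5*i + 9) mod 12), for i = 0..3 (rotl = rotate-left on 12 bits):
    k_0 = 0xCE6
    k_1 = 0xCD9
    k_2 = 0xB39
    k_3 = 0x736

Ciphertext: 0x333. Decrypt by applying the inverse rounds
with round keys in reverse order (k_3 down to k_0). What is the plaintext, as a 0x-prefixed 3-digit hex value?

0xEE1

s_0 = ciphertext = 0x333
s_1 = InvRound(s_0, k_3) = 0xF3E
s_2 = InvRound(s_1, k_2) = 0xF09
s_3 = InvRound(s_2, k_1) = 0xEAB
s_4 = InvRound(s_3, k_0) = 0xEE1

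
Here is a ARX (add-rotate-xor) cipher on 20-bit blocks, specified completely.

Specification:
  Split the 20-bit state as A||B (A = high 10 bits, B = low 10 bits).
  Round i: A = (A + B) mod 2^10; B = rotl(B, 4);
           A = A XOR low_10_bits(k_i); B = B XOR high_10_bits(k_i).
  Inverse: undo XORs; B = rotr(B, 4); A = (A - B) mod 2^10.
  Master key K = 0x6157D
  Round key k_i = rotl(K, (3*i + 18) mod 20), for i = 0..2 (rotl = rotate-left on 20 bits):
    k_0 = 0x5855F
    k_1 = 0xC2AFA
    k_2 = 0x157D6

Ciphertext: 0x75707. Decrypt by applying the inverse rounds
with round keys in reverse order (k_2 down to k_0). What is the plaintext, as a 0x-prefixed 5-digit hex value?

s_0 = ciphertext = 0x75707
s_1 = InvRound(s_0, k_2) = 0x538B5
s_2 = InvRound(s_1, k_1) = 0xEE7FB
s_3 = InvRound(s_2, k_0) = 0x0F6A9

0x0F6A9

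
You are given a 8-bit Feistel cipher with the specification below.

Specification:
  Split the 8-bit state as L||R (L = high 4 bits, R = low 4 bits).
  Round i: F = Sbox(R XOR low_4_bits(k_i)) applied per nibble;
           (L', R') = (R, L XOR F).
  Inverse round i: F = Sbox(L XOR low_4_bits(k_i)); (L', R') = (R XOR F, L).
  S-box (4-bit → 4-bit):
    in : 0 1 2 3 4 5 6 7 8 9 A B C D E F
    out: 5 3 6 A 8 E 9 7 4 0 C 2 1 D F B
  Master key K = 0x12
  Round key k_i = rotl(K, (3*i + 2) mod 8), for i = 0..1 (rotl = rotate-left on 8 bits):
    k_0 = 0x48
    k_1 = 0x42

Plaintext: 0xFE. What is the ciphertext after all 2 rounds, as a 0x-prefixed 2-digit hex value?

0x66

s_0 = plaintext = 0xFE
s_1 = Round(s_0, k_0) = 0xE6
s_2 = Round(s_1, k_1) = 0x66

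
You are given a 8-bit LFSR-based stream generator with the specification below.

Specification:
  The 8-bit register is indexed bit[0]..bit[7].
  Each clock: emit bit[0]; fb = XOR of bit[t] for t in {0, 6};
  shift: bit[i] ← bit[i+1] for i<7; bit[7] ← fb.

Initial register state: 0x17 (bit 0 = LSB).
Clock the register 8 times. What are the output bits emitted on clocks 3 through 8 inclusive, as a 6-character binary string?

reg_0 = 0x17
clock 1: out=1, reg = 0x8B
clock 2: out=1, reg = 0xC5
clock 3: out=1, reg = 0x62
clock 4: out=0, reg = 0xB1
clock 5: out=1, reg = 0xD8
clock 6: out=0, reg = 0xEC
clock 7: out=0, reg = 0xF6
clock 8: out=0, reg = 0xFB

101000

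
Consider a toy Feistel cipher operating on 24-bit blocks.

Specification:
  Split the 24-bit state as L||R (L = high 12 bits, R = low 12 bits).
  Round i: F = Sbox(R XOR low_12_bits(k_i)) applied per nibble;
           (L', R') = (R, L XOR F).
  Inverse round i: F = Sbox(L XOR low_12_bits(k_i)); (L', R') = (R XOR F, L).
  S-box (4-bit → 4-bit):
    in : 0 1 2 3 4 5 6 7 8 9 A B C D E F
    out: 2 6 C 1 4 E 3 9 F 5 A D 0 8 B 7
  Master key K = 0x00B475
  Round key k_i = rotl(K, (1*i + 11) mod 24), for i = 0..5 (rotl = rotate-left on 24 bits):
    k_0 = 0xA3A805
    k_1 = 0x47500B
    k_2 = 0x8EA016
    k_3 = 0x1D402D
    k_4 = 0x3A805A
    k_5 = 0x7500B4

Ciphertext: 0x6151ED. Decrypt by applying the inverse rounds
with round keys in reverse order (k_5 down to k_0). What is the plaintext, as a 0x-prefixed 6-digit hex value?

0xE8F60D

s_0 = ciphertext = 0x6151ED
s_1 = InvRound(s_0, k_5) = 0x24B615
s_2 = InvRound(s_1, k_4) = 0xA7324B
s_3 = InvRound(s_2, k_3) = 0x8A0A73
s_4 = InvRound(s_3, k_2) = 0x5A08A0
s_5 = InvRound(s_4, k_1) = 0x60D5A0
s_6 = InvRound(s_5, k_0) = 0xE8F60D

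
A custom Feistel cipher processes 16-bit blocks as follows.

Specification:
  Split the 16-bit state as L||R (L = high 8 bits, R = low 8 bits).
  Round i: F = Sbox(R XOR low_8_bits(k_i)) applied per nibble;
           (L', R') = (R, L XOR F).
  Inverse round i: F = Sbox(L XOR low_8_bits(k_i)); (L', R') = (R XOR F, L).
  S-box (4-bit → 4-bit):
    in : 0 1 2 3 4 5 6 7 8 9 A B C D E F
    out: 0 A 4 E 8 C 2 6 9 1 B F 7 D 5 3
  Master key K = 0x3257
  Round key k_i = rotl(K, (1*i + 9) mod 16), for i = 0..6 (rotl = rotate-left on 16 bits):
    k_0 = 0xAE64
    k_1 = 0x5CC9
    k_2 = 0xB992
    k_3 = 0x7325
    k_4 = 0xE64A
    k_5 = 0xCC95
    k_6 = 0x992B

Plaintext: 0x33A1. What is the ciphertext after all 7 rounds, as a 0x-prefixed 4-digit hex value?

s_0 = plaintext = 0x33A1
s_1 = Round(s_0, k_0) = 0xA14F
s_2 = Round(s_1, k_1) = 0x4F33
s_3 = Round(s_2, k_2) = 0x33F5
s_4 = Round(s_3, k_3) = 0xF5E3
s_5 = Round(s_4, k_4) = 0xE344
s_6 = Round(s_5, k_5) = 0x4439
s_7 = Round(s_6, k_6) = 0x39E0

0x39E0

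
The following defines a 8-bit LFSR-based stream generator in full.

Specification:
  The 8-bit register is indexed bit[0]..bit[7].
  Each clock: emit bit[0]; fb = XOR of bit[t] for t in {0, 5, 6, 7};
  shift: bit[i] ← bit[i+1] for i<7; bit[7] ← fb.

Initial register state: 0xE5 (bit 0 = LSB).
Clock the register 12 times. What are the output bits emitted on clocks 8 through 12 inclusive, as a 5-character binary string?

reg_0 = 0xE5
clock 1: out=1, reg = 0x72
clock 2: out=0, reg = 0x39
clock 3: out=1, reg = 0x1C
clock 4: out=0, reg = 0x0E
clock 5: out=0, reg = 0x07
clock 6: out=1, reg = 0x83
clock 7: out=1, reg = 0x41
clock 8: out=1, reg = 0x20
clock 9: out=0, reg = 0x90
clock 10: out=0, reg = 0xC8
clock 11: out=0, reg = 0x64
clock 12: out=0, reg = 0x32

10000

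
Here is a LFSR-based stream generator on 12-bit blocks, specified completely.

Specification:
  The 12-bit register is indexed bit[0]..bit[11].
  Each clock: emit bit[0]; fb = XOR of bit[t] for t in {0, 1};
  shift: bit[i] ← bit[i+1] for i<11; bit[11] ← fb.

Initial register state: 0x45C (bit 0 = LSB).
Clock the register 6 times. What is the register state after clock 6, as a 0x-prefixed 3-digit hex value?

0xC91

reg_0 = 0x45C
clock 1: out=0, reg = 0x22E
clock 2: out=0, reg = 0x917
clock 3: out=1, reg = 0x48B
clock 4: out=1, reg = 0x245
clock 5: out=1, reg = 0x922
clock 6: out=0, reg = 0xC91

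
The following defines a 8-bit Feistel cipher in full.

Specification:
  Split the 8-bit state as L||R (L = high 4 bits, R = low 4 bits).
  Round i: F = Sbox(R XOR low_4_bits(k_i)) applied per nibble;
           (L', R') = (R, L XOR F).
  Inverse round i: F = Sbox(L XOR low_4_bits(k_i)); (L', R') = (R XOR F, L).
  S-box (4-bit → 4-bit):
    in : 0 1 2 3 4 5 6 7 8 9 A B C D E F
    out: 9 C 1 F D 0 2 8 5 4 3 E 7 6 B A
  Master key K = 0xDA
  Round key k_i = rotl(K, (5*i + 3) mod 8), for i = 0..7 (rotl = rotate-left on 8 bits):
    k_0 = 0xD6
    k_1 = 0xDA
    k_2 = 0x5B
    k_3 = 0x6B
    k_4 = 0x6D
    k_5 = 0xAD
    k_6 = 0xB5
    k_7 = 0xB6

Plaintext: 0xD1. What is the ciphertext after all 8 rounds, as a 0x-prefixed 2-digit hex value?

0x7C

s_0 = plaintext = 0xD1
s_1 = Round(s_0, k_0) = 0x15
s_2 = Round(s_1, k_1) = 0x5B
s_3 = Round(s_2, k_2) = 0xBC
s_4 = Round(s_3, k_3) = 0xC3
s_5 = Round(s_4, k_4) = 0x37
s_6 = Round(s_5, k_5) = 0x70
s_7 = Round(s_6, k_6) = 0x07
s_8 = Round(s_7, k_7) = 0x7C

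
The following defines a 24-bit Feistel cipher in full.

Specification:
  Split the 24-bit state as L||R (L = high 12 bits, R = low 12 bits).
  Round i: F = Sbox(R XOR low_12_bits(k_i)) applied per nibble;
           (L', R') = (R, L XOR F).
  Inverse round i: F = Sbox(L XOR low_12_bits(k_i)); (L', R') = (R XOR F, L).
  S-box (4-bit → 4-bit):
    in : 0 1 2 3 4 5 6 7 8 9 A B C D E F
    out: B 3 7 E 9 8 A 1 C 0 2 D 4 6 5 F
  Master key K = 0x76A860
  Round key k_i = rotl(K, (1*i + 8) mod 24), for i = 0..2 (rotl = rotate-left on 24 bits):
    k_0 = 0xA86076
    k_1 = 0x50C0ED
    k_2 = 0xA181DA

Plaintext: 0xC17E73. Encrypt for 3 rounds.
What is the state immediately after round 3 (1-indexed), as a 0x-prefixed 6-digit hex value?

0xEE464A

s_0 = plaintext = 0xC17E73
s_1 = Round(s_0, k_0) = 0xE739AF
s_2 = Round(s_1, k_1) = 0x9AFEE4
s_3 = Round(s_2, k_2) = 0xEE464A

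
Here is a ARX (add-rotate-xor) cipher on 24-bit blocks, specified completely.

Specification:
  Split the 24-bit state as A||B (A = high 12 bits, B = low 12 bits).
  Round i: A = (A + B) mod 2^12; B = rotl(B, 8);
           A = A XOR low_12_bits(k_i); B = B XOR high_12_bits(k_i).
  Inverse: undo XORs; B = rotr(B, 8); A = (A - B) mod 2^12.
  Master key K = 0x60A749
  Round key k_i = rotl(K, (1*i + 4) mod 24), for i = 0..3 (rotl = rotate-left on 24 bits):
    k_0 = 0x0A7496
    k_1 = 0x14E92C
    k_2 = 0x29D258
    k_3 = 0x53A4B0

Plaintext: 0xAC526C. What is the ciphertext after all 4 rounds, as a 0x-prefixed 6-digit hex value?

0x6D7073

s_0 = plaintext = 0xAC526C
s_1 = Round(s_0, k_0) = 0x9A7C81
s_2 = Round(s_1, k_1) = 0xF04086
s_3 = Round(s_2, k_2) = 0xDD2495
s_4 = Round(s_3, k_3) = 0x6D7073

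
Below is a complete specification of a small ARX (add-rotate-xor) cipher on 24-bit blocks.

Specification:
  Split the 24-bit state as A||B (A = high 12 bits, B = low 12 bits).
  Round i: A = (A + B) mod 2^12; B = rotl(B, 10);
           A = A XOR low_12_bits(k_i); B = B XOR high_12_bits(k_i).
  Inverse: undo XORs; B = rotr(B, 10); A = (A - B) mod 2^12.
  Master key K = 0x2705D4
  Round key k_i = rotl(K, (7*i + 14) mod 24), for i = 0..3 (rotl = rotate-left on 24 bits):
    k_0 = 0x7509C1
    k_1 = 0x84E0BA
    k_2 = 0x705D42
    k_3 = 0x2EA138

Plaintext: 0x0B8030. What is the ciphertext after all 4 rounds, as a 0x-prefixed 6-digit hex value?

0x4C5EB2

s_0 = plaintext = 0x0B8030
s_1 = Round(s_0, k_0) = 0x92975C
s_2 = Round(s_1, k_1) = 0x03F999
s_3 = Round(s_2, k_2) = 0x49A163
s_4 = Round(s_3, k_3) = 0x4C5EB2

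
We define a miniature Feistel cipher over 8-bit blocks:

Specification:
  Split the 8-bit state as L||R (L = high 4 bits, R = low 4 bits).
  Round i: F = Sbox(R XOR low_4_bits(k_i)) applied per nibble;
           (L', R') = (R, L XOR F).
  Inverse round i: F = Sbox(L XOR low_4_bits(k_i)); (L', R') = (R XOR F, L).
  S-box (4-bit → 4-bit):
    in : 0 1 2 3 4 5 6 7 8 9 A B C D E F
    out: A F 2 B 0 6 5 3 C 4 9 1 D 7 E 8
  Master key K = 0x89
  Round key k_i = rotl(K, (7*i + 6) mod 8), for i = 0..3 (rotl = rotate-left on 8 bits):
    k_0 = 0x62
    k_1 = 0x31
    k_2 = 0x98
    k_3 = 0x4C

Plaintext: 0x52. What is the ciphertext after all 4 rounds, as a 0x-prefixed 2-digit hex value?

0xF7

s_0 = plaintext = 0x52
s_1 = Round(s_0, k_0) = 0x2F
s_2 = Round(s_1, k_1) = 0xFC
s_3 = Round(s_2, k_2) = 0xCF
s_4 = Round(s_3, k_3) = 0xF7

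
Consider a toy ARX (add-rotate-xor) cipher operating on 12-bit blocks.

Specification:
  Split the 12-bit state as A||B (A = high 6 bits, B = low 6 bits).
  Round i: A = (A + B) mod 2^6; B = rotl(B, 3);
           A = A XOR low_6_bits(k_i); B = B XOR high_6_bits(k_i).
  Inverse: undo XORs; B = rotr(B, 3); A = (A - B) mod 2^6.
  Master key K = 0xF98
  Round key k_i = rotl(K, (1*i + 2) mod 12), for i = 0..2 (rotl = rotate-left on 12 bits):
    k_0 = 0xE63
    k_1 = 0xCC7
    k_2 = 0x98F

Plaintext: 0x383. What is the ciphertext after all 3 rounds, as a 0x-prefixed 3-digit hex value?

s_0 = plaintext = 0x383
s_1 = Round(s_0, k_0) = 0xCA1
s_2 = Round(s_1, k_1) = 0x53F
s_3 = Round(s_2, k_2) = 0x719

0x719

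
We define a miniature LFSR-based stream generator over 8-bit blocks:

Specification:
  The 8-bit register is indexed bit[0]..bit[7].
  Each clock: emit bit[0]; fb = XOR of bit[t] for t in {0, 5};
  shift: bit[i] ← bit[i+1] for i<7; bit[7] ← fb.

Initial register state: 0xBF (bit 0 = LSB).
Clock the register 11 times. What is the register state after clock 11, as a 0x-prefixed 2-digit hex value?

0xBD

reg_0 = 0xBF
clock 1: out=1, reg = 0x5F
clock 2: out=1, reg = 0xAF
clock 3: out=1, reg = 0x57
clock 4: out=1, reg = 0xAB
clock 5: out=1, reg = 0x55
clock 6: out=1, reg = 0xAA
clock 7: out=0, reg = 0xD5
clock 8: out=1, reg = 0xEA
clock 9: out=0, reg = 0xF5
clock 10: out=1, reg = 0x7A
clock 11: out=0, reg = 0xBD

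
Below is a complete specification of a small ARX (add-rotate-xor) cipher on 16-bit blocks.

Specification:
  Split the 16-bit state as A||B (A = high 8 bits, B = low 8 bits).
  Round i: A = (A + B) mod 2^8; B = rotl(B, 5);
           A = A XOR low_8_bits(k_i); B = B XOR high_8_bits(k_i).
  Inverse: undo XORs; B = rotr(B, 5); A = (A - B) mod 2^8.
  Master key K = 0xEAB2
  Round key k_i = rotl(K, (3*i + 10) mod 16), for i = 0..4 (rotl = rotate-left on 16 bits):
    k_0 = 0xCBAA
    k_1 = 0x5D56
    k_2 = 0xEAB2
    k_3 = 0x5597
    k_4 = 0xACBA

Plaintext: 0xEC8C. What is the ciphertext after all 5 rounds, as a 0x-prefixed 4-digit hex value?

0x97A6

s_0 = plaintext = 0xEC8C
s_1 = Round(s_0, k_0) = 0xD25A
s_2 = Round(s_1, k_1) = 0x7A16
s_3 = Round(s_2, k_2) = 0x2228
s_4 = Round(s_3, k_3) = 0xDD50
s_5 = Round(s_4, k_4) = 0x97A6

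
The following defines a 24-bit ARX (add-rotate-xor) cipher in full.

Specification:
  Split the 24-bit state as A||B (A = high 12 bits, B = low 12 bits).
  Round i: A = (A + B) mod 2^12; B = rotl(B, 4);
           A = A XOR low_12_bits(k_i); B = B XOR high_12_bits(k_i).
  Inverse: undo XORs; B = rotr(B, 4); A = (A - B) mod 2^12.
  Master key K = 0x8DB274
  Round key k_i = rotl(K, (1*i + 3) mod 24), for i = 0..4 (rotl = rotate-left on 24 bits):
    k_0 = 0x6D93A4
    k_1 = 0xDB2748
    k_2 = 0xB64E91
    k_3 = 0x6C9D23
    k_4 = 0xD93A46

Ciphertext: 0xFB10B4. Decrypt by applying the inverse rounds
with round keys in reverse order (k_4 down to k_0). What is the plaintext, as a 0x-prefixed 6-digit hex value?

s_0 = ciphertext = 0xFB10B4
s_1 = InvRound(s_0, k_4) = 0xE257D2
s_2 = InvRound(s_1, k_3) = 0x7F5B11
s_3 = InvRound(s_2, k_2) = 0x45D507
s_4 = InvRound(s_3, k_1) = 0xD8A58B
s_5 = InvRound(s_4, k_0) = 0xBF9235

0xBF9235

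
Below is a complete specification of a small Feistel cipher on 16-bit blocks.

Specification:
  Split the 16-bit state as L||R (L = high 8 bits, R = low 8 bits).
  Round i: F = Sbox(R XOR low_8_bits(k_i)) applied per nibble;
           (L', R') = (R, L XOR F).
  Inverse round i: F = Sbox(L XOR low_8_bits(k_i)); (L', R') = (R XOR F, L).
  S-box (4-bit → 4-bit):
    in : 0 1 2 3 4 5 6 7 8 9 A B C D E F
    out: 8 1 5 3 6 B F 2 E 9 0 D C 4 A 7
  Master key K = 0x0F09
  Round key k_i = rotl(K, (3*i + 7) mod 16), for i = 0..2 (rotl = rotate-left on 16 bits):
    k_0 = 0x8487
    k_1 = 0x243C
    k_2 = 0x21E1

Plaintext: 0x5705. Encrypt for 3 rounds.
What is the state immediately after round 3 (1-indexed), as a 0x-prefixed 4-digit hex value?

s_0 = plaintext = 0x5705
s_1 = Round(s_0, k_0) = 0x05B2
s_2 = Round(s_1, k_1) = 0xB2EF
s_3 = Round(s_2, k_2) = 0xEF38

0xEF38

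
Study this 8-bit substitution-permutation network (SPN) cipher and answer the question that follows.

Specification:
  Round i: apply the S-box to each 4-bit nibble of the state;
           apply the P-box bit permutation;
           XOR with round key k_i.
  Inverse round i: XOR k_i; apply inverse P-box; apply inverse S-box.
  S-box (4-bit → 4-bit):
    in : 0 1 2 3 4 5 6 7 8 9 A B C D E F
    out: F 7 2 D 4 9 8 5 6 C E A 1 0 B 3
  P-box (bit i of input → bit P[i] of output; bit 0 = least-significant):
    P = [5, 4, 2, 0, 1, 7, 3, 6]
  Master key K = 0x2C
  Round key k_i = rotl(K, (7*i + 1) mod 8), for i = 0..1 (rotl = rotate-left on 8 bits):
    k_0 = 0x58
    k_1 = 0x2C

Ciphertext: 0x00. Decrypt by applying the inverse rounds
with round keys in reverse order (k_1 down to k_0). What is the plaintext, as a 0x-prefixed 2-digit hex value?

0x7A

s_0 = ciphertext = 0x00
s_1 = InvRound(s_0, k_1) = 0x47
s_2 = InvRound(s_1, k_0) = 0x7A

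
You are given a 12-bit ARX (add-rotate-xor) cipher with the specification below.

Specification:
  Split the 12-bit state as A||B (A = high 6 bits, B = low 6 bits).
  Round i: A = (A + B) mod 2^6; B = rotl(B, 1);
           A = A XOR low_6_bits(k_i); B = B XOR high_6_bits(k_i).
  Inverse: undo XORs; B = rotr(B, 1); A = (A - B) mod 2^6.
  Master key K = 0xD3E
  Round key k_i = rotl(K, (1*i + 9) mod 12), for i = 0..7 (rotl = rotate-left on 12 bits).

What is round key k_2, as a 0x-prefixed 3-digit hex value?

K = 0xD3E
k_0 = rotl(K, (1*0+9) mod 12) = rotl(K, 9) = 0xDA7
k_1 = rotl(K, (1*1+9) mod 12) = rotl(K, 10) = 0xB4F
k_2 = rotl(K, (1*2+9) mod 12) = rotl(K, 11) = 0x69F

0x69F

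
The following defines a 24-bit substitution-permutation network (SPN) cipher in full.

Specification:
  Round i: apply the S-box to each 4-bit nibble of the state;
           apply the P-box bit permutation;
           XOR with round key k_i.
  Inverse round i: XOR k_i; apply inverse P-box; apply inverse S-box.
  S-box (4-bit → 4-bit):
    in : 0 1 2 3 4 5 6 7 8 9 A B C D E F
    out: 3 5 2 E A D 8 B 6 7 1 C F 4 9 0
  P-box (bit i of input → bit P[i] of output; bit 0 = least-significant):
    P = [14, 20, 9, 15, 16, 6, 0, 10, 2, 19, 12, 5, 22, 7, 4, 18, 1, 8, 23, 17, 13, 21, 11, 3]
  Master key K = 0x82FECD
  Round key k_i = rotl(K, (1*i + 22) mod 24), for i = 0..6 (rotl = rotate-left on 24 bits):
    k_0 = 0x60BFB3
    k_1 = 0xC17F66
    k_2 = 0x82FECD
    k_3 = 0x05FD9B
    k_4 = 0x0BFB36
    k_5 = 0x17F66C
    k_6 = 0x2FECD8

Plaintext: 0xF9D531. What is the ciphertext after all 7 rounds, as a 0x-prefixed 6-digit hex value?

0x62C9F7

s_0 = plaintext = 0xF9D531
s_1 = Round(s_0, k_0) = 0xE0E8C4
s_2 = Round(s_1, k_1) = 0x9CCA2D
s_3 = Round(s_2, k_2) = 0x64D51B
s_4 = Round(s_3, k_3) = 0x066EA6
s_5 = Round(s_4, k_4) = 0x2C5B12
s_6 = Round(s_5, k_5) = 0xE0E75F
s_7 = Round(s_6, k_6) = 0x62C9F7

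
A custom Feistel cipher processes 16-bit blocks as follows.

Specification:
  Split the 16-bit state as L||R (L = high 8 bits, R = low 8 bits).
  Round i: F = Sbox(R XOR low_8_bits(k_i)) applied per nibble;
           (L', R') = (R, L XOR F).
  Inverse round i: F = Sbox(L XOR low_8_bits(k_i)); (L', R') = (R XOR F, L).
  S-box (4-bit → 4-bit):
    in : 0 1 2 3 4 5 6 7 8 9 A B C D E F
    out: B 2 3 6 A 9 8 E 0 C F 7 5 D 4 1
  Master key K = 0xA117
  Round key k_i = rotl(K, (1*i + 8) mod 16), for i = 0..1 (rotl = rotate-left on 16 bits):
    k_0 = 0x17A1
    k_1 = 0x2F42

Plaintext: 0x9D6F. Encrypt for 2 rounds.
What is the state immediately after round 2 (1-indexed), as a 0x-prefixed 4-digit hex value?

s_0 = plaintext = 0x9D6F
s_1 = Round(s_0, k_0) = 0x6FC9
s_2 = Round(s_1, k_1) = 0xC968

0xC968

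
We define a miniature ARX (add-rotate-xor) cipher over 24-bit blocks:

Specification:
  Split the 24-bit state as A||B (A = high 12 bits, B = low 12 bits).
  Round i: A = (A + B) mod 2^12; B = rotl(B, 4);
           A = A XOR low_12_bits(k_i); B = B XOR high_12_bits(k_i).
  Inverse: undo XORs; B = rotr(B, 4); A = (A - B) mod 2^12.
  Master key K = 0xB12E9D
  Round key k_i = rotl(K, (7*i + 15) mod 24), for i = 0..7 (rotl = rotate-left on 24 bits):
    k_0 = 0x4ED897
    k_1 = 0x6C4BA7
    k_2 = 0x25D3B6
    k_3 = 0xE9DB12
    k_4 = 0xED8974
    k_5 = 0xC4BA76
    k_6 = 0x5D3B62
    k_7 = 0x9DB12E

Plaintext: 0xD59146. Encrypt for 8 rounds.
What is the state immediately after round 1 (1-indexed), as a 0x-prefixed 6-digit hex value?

s_0 = plaintext = 0xD59146
s_1 = Round(s_0, k_0) = 0x60808C
s_2 = Round(s_1, k_1) = 0xD33E04
s_3 = Round(s_2, k_2) = 0x881213
s_4 = Round(s_3, k_3) = 0x186FAF
s_5 = Round(s_4, k_4) = 0x841427
s_6 = Round(s_5, k_5) = 0x61EE3F
s_7 = Round(s_6, k_6) = 0xF3F62D
s_8 = Round(s_7, k_7) = 0x442B0D

0x60808C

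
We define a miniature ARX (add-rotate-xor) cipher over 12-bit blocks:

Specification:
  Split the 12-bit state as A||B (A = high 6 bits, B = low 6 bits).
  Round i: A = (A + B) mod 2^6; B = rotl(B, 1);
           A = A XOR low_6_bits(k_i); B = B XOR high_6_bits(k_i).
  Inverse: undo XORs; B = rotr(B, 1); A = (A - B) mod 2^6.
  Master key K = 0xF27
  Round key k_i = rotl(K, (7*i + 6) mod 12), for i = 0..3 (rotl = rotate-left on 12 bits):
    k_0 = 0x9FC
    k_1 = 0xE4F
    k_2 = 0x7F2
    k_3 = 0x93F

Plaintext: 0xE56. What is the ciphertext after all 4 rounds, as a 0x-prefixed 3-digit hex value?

0xB64

s_0 = plaintext = 0xE56
s_1 = Round(s_0, k_0) = 0xCCB
s_2 = Round(s_1, k_1) = 0xC6F
s_3 = Round(s_2, k_2) = 0x480
s_4 = Round(s_3, k_3) = 0xB64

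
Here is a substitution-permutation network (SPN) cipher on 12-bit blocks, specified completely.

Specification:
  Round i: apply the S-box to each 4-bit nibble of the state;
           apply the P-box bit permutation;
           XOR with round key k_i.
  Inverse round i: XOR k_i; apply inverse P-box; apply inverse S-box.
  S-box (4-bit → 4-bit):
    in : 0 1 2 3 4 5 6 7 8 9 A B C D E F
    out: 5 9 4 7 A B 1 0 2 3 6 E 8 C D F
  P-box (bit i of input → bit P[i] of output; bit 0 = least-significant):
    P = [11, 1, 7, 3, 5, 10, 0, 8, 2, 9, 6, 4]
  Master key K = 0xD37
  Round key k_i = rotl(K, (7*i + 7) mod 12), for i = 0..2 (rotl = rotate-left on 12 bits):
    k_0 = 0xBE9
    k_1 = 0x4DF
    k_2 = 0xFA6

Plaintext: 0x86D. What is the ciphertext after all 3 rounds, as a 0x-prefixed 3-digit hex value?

s_0 = plaintext = 0x86D
s_1 = Round(s_0, k_0) = 0x941
s_2 = Round(s_1, k_1) = 0xBD3
s_3 = Round(s_2, k_2) = 0x475

0x475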